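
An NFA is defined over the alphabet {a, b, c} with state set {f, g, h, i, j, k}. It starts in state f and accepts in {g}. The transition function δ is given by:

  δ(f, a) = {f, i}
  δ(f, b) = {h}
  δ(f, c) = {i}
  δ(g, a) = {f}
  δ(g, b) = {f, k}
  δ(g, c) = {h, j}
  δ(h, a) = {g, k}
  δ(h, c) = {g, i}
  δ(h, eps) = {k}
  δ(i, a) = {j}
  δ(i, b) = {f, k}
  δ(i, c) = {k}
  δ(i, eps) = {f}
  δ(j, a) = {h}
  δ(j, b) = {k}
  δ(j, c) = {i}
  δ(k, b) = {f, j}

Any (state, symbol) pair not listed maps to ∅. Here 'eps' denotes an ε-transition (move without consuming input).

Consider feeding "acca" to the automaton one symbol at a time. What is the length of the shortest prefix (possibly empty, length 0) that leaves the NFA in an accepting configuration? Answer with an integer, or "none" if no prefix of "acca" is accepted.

Start in {f}.
Read 'a': f→{f, i}; now {f, i}.
Read 'c': f→{i}, i→{k}; union {i, k}; ε-closure = {f, i, k}.
Read 'c': f→{i}, i→{k}, k→∅; union {i, k}; ε-closure = {f, i, k}.
Read 'a': f→{f, i}, i→{j}, k→∅; now {f, i, j}.
No reachable set along the way intersects F.

none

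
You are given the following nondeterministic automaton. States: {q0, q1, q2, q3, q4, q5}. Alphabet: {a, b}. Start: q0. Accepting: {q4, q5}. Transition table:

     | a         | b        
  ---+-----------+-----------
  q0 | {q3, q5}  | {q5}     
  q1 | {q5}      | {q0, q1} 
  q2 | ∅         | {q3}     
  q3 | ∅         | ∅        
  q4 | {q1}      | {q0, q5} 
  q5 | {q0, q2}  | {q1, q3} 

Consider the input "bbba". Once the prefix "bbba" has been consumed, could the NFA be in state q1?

Start in {q0}.
Read 'b': {q0} → {q5}.
Read 'b': {q5} → {q1, q3}.
Read 'b': {q1, q3} → {q0, q1}.
Read 'a': {q0, q1} → {q3, q5}.
State q1 is not in {q3, q5}.

No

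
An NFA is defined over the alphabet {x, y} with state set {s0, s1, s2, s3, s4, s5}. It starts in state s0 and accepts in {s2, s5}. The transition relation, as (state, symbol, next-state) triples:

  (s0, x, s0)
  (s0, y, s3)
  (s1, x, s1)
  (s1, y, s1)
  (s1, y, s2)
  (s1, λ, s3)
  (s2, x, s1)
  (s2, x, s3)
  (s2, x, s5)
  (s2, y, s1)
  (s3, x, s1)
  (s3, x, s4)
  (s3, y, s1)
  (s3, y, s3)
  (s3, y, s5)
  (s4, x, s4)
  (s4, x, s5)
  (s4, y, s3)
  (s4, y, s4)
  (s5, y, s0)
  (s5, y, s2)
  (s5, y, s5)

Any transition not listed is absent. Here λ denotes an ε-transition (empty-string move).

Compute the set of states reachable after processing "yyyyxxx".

{s0, s1, s3, s4, s5}

Start in {s0}.
Read 'y': s0→{s3}; now {s3}.
Read 'y': s3→{s1, s3, s5}; now {s1, s3, s5}.
Read 'y': s1→{s1, s2}, s3→{s1, s3, s5}, s5→{s0, s2, s5}; now {s0, s1, s2, s3, s5}.
Read 'y': s0→{s3}, s1→{s1, s2}, s2→{s1}, s3→{s1, s3, s5}, s5→{s0, s2, s5}; now {s0, s1, s2, s3, s5}.
Read 'x': s0→{s0}, s1→{s1}, s2→{s1, s3, s5}, s3→{s1, s4}, s5→∅; now {s0, s1, s3, s4, s5}.
Read 'x': s0→{s0}, s1→{s1}, s3→{s1, s4}, s4→{s4, s5}, s5→∅; union {s0, s1, s4, s5}; ε-closure = {s0, s1, s3, s4, s5}.
Read 'x': s0→{s0}, s1→{s1}, s3→{s1, s4}, s4→{s4, s5}, s5→∅; union {s0, s1, s4, s5}; ε-closure = {s0, s1, s3, s4, s5}.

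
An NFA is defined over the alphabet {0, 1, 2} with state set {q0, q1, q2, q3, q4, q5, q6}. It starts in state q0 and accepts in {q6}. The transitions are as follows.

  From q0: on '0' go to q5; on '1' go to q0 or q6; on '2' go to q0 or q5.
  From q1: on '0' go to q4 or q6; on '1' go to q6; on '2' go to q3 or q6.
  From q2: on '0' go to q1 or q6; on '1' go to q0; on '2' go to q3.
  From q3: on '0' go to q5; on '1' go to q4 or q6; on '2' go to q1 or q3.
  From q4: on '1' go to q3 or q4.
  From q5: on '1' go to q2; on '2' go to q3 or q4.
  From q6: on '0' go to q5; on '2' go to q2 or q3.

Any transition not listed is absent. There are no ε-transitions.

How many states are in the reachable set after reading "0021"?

0

Start in {q0}.
Read '0': {q0} → {q5}.
Read '0': {q5} → ∅.
The set is empty and remains empty for the remaining 2 symbols.
That set has 0 states.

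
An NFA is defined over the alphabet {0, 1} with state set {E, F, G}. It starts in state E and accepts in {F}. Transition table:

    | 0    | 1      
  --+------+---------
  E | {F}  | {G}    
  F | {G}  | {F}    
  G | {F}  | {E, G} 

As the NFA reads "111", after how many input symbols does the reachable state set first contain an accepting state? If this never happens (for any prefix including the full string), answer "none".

Start in {E}.
Read '1': {E} → {G}.
Read '1': {G} → {E, G}.
Read '1': {E, G} → {E, G}.
No reachable set along the way intersects F.

none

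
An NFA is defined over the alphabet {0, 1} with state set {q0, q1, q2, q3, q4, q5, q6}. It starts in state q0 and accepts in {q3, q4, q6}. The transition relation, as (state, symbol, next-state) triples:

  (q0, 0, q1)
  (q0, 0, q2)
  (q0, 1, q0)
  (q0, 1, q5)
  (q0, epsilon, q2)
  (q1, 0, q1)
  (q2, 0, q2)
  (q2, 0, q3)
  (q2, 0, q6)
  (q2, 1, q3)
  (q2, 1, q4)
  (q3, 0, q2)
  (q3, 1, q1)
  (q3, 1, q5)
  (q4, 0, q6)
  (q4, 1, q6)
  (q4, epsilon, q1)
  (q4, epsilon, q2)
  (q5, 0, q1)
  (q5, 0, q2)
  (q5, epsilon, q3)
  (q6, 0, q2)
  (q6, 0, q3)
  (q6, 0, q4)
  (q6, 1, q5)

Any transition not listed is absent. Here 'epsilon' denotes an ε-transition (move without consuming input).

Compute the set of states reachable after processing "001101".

Start: ε-closure({q0}) = {q0, q2}.
Read '0': q0→{q1, q2}, q2→{q2, q3, q6}; now {q1, q2, q3, q6}.
Read '0': q1→{q1}, q2→{q2, q3, q6}, q3→{q2}, q6→{q2, q3, q4}; now {q1, q2, q3, q4, q6}.
Read '1': q1→∅, q2→{q3, q4}, q3→{q1, q5}, q4→{q6}, q6→{q5}; union {q1, q3, q4, q5, q6}; ε-closure = {q1, q2, q3, q4, q5, q6}.
Read '1': q1→∅, q2→{q3, q4}, q3→{q1, q5}, q4→{q6}, q5→∅, q6→{q5}; union {q1, q3, q4, q5, q6}; ε-closure = {q1, q2, q3, q4, q5, q6}.
Read '0': q1→{q1}, q2→{q2, q3, q6}, q3→{q2}, q4→{q6}, q5→{q1, q2}, q6→{q2, q3, q4}; now {q1, q2, q3, q4, q6}.
Read '1': q1→∅, q2→{q3, q4}, q3→{q1, q5}, q4→{q6}, q6→{q5}; union {q1, q3, q4, q5, q6}; ε-closure = {q1, q2, q3, q4, q5, q6}.

{q1, q2, q3, q4, q5, q6}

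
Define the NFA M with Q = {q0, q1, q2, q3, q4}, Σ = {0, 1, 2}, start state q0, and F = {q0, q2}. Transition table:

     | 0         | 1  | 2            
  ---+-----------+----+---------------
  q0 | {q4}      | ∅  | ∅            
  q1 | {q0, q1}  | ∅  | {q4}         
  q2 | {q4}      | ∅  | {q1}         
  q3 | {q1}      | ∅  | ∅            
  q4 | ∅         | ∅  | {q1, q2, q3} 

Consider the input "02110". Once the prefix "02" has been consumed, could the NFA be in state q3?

Start in {q0}.
Read '0': q0→{q4}; now {q4}.
Read '2': q4→{q1, q2, q3}; now {q1, q2, q3}.
State q3 is in {q1, q2, q3}.

Yes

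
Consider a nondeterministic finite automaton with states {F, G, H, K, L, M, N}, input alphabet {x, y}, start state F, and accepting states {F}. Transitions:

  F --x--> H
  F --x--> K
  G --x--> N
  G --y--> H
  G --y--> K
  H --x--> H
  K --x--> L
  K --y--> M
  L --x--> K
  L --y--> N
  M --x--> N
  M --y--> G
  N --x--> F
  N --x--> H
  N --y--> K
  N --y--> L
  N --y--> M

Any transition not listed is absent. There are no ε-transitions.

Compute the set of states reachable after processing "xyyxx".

Start in {F}.
Read 'x': {F} → {H, K}.
Read 'y': {H, K} → {M}.
Read 'y': {M} → {G}.
Read 'x': {G} → {N}.
Read 'x': {N} → {F, H}.

{F, H}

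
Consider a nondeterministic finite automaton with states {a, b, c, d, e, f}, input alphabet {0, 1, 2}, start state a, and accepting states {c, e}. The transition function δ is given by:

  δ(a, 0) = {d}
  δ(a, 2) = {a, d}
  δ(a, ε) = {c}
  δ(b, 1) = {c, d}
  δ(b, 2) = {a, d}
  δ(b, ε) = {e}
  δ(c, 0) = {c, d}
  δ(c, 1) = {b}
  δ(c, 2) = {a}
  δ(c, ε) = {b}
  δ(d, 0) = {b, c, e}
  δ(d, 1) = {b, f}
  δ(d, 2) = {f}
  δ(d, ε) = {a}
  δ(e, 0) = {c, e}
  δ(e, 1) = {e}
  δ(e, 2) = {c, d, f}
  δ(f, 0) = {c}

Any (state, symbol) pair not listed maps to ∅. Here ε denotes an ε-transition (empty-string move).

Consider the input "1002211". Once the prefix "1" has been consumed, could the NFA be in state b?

Start: ε-closure({a}) = {a, b, c, e}.
Read '1': a→∅, b→{c, d}, c→{b}, e→{e}; union {b, c, d, e}; ε-closure = {a, b, c, d, e}.
State b is in {a, b, c, d, e}.

Yes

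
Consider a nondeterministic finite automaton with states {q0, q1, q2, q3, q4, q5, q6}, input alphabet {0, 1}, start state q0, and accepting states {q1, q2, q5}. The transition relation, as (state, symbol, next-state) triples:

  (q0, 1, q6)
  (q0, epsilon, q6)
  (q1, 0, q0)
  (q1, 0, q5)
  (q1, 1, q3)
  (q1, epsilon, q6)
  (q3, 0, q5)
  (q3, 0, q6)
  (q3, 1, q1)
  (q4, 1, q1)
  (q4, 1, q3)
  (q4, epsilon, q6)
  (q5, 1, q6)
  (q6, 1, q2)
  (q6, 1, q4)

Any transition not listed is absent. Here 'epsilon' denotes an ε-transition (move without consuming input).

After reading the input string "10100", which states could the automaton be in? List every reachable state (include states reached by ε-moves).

∅

Start: ε-closure({q0}) = {q0, q6}.
Read '1': q0→{q6}, q6→{q2, q4}; now {q2, q4, q6}.
Read '0': q2→∅, q4→∅, q6→∅; now ∅.
The set is empty and remains empty for the remaining 3 symbols.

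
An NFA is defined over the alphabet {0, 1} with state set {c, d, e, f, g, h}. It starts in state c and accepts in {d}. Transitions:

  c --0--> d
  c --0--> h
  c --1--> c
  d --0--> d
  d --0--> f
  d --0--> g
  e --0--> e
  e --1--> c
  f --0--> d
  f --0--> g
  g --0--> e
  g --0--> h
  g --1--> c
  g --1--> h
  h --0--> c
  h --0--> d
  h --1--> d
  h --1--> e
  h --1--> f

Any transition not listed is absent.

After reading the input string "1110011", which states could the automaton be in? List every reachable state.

{c, d, e, f}

Start in {c}.
Read '1': {c} → {c}.
Read '1': {c} → {c}.
Read '1': {c} → {c}.
Read '0': {c} → {d, h}.
Read '0': {d, h} → {c, d, f, g}.
Read '1': {c, d, f, g} → {c, h}.
Read '1': {c, h} → {c, d, e, f}.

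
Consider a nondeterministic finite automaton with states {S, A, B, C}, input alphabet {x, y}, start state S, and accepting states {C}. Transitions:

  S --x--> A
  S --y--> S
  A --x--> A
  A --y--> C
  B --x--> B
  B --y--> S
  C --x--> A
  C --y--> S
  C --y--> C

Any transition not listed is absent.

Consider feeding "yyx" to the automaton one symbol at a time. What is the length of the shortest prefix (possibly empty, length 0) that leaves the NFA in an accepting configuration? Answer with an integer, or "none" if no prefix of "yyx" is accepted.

Start in {S}.
Read 'y': S→{S}; now {S}.
Read 'y': S→{S}; now {S}.
Read 'x': S→{A}; now {A}.
No reachable set along the way intersects F.

none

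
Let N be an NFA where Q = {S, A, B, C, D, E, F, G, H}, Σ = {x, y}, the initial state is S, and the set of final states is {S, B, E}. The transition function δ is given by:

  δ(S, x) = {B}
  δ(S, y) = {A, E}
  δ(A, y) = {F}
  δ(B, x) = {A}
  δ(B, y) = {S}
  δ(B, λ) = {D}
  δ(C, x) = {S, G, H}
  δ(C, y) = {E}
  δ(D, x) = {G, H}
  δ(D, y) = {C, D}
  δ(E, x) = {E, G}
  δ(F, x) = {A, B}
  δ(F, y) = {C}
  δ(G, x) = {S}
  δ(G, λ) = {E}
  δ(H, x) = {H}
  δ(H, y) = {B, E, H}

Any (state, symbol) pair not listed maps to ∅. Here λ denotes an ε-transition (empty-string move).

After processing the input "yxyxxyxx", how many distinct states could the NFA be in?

Start in {S}.
Read 'y': S→{A, E}; now {A, E}.
Read 'x': A→∅, E→{E, G}; now {E, G}.
Read 'y': E→∅, G→∅; now ∅.
The set is empty and remains empty for the remaining 5 symbols.
That set has 0 states.

0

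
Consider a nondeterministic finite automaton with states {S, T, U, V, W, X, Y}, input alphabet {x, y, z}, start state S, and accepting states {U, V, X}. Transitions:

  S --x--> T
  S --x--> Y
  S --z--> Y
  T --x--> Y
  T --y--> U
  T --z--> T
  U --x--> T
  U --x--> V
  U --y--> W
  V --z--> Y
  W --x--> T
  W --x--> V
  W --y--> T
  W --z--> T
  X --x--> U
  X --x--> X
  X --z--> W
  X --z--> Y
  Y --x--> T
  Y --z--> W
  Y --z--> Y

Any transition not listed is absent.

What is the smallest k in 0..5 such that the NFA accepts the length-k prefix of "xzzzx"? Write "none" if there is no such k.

5

Start in {S}.
Read 'x': S→{T, Y}; now {T, Y}.
Read 'z': T→{T}, Y→{W, Y}; now {T, W, Y}.
Read 'z': T→{T}, W→{T}, Y→{W, Y}; now {T, W, Y}.
Read 'z': T→{T}, W→{T}, Y→{W, Y}; now {T, W, Y}.
Read 'x': T→{Y}, W→{T, V}, Y→{T}; now {T, V, Y}.
None of the earlier sets intersect F, but {T, V, Y} does.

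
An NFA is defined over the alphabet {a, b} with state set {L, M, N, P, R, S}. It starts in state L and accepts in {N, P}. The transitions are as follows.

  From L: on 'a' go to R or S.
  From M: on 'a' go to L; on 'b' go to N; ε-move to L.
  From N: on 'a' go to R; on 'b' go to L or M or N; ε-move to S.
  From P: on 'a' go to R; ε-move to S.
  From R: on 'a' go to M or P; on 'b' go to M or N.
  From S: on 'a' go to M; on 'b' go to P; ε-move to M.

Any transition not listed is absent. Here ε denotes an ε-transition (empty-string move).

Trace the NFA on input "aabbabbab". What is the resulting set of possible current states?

{L, M, N, P, S}

Start in {L}.
Read 'a': L→{R, S}; union {R, S}; ε-closure = {L, M, R, S}.
Read 'a': L→{R, S}, M→{L}, R→{M, P}, S→{M}; now {L, M, P, R, S}.
Read 'b': L→∅, M→{N}, P→∅, R→{M, N}, S→{P}; union {M, N, P}; ε-closure = {L, M, N, P, S}.
Read 'b': L→∅, M→{N}, N→{L, M, N}, P→∅, S→{P}; union {L, M, N, P}; ε-closure = {L, M, N, P, S}.
Read 'a': L→{R, S}, M→{L}, N→{R}, P→{R}, S→{M}; now {L, M, R, S}.
Read 'b': L→∅, M→{N}, R→{M, N}, S→{P}; union {M, N, P}; ε-closure = {L, M, N, P, S}.
Read 'b': L→∅, M→{N}, N→{L, M, N}, P→∅, S→{P}; union {L, M, N, P}; ε-closure = {L, M, N, P, S}.
Read 'a': L→{R, S}, M→{L}, N→{R}, P→{R}, S→{M}; now {L, M, R, S}.
Read 'b': L→∅, M→{N}, R→{M, N}, S→{P}; union {M, N, P}; ε-closure = {L, M, N, P, S}.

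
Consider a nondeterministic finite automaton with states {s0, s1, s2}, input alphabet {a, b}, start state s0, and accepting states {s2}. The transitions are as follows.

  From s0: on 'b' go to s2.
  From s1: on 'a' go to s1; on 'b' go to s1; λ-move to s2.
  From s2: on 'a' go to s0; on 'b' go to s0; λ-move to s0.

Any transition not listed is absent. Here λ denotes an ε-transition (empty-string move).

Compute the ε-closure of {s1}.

{s0, s1, s2}

Begin with {s1}.
ε-move s1 → s2; add s2.
ε-move s2 → s0; add s0.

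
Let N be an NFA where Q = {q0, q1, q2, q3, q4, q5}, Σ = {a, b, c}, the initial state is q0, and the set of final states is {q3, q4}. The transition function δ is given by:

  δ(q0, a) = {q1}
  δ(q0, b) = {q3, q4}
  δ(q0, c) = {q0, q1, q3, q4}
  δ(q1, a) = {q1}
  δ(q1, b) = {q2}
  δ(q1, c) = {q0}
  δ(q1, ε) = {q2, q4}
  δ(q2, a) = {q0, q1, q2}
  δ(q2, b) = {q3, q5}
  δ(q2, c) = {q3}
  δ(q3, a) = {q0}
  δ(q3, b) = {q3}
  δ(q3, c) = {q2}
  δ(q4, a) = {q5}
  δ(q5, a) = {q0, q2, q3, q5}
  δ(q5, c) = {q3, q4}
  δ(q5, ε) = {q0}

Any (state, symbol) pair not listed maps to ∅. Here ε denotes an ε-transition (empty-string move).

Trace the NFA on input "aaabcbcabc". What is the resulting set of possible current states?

{q0, q1, q2, q3, q4}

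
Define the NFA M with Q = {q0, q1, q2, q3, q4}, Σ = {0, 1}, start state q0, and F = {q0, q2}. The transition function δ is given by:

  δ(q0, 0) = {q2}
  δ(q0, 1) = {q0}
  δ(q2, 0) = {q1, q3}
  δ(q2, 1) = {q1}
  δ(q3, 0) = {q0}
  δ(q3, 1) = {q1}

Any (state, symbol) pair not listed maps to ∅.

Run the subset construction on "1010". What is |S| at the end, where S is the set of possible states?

0

Start in {q0}.
Read '1': {q0} → {q0}.
Read '0': {q0} → {q2}.
Read '1': {q2} → {q1}.
Read '0': {q1} → ∅.
That set has 0 states.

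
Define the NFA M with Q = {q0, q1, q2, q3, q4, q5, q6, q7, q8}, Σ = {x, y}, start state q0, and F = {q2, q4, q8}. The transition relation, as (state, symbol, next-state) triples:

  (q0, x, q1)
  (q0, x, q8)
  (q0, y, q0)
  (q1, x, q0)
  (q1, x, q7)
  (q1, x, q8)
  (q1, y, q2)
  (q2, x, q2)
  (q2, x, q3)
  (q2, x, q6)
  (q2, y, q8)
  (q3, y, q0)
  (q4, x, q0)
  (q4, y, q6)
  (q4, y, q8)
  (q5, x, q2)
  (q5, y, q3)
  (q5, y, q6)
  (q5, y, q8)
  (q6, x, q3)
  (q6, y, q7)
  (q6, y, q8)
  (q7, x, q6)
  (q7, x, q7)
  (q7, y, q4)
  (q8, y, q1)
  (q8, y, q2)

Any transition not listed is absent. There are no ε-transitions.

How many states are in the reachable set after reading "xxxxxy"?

Start in {q0}.
Read 'x': {q0} → {q1, q8}.
Read 'x': {q1, q8} → {q0, q7, q8}.
Read 'x': {q0, q7, q8} → {q1, q6, q7, q8}.
Read 'x': {q1, q6, q7, q8} → {q0, q3, q6, q7, q8}.
Read 'x': {q0, q3, q6, q7, q8} → {q1, q3, q6, q7, q8}.
Read 'y': {q1, q3, q6, q7, q8} → {q0, q1, q2, q4, q7, q8}.
That set has 6 states.

6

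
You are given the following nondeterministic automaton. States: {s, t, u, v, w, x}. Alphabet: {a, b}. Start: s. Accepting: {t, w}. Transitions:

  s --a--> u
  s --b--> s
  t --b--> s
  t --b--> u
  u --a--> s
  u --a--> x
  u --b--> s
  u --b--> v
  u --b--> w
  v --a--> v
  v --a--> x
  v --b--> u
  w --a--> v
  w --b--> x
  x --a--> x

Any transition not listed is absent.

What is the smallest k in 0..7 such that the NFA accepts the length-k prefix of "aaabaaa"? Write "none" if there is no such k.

4

Start in {s}.
Read 'a': s→{u}; now {u}.
Read 'a': u→{s, x}; now {s, x}.
Read 'a': s→{u}, x→{x}; now {u, x}.
Read 'b': u→{s, v, w}, x→∅; now {s, v, w}.
None of the earlier sets intersect F, but {s, v, w} does.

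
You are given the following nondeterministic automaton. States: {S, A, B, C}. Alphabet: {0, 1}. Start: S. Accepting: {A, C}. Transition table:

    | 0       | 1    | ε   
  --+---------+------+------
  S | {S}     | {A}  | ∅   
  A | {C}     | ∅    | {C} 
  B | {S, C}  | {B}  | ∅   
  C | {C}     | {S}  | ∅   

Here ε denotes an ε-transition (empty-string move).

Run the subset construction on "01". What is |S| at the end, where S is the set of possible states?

2

Start in {S}.
Read '0': {S} → {S}.
Read '1': {S} → {A, C}.
That set has 2 states.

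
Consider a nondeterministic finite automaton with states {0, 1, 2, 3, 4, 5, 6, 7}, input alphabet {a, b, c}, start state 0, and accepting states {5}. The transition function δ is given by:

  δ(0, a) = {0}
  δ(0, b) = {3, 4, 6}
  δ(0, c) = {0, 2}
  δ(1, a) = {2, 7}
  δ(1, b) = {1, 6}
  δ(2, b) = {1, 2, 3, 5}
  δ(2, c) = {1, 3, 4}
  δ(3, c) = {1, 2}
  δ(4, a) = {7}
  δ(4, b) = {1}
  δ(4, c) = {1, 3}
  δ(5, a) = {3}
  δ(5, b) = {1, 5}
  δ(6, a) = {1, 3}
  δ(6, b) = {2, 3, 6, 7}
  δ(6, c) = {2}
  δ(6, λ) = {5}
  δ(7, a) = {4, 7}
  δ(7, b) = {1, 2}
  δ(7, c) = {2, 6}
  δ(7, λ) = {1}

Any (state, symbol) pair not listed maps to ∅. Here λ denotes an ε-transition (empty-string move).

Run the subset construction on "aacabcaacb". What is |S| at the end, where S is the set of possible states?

6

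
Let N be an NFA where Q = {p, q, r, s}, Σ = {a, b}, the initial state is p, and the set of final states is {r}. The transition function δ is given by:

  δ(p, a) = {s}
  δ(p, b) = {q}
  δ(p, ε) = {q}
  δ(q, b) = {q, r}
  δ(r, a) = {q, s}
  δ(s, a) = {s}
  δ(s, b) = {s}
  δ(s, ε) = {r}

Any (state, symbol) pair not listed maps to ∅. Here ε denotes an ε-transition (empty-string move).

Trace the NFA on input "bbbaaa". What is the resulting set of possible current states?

{q, r, s}

Start: ε-closure({p}) = {p, q}.
Read 'b': p→{q}, q→{q, r}; now {q, r}.
Read 'b': q→{q, r}, r→∅; now {q, r}.
Read 'b': q→{q, r}, r→∅; now {q, r}.
Read 'a': q→∅, r→{q, s}; union {q, s}; ε-closure = {q, r, s}.
Read 'a': q→∅, r→{q, s}, s→{s}; union {q, s}; ε-closure = {q, r, s}.
Read 'a': q→∅, r→{q, s}, s→{s}; union {q, s}; ε-closure = {q, r, s}.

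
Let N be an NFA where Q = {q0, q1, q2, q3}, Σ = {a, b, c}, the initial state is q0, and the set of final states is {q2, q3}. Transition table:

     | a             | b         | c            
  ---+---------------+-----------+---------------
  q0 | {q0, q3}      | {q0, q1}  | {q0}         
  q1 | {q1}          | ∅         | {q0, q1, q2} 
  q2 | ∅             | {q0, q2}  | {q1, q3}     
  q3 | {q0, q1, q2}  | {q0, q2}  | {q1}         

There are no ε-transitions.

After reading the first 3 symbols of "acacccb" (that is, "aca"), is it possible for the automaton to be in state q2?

No

Start in {q0}.
Read 'a': q0→{q0, q3}; now {q0, q3}.
Read 'c': q0→{q0}, q3→{q1}; now {q0, q1}.
Read 'a': q0→{q0, q3}, q1→{q1}; now {q0, q1, q3}.
State q2 is not in {q0, q1, q3}.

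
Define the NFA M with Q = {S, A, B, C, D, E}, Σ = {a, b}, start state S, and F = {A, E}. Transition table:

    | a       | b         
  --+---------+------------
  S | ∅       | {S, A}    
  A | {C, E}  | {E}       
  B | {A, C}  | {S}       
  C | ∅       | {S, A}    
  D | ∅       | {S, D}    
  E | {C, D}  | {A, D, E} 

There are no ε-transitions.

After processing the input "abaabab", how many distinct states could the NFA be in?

0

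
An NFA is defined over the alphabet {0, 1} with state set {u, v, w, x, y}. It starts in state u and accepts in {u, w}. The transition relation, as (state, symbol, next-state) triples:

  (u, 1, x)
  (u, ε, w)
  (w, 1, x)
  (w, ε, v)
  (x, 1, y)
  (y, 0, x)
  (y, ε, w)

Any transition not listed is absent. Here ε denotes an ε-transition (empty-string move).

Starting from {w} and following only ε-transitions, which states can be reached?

{v, w}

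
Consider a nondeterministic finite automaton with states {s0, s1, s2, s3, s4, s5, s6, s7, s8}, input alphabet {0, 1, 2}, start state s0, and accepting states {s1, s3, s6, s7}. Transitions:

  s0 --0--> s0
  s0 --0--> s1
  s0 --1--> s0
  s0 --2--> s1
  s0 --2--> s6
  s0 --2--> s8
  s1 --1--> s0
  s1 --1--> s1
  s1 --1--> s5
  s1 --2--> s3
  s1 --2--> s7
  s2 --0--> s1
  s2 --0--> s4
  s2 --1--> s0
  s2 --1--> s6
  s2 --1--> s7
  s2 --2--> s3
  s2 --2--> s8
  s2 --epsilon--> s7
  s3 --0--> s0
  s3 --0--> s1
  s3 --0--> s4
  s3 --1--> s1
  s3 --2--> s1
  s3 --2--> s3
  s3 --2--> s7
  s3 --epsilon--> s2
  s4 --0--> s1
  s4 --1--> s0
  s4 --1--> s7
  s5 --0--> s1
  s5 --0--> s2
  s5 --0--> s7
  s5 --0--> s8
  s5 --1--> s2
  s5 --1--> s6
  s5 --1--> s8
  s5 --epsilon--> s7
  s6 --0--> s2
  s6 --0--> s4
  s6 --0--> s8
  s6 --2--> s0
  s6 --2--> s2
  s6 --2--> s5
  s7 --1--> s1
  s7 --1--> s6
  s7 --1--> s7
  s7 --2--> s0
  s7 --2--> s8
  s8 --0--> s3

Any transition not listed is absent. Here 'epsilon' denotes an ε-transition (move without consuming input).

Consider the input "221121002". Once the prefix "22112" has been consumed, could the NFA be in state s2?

Yes

Start in {s0}.
Read '2': s0→{s1, s6, s8}; now {s1, s6, s8}.
Read '2': s1→{s3, s7}, s6→{s0, s2, s5}, s8→∅; now {s0, s2, s3, s5, s7}.
Read '1': s0→{s0}, s2→{s0, s6, s7}, s3→{s1}, s5→{s2, s6, s8}, s7→{s1, s6, s7}; now {s0, s1, s2, s6, s7, s8}.
Read '1': s0→{s0}, s1→{s0, s1, s5}, s2→{s0, s6, s7}, s6→∅, s7→{s1, s6, s7}, s8→∅; now {s0, s1, s5, s6, s7}.
Read '2': s0→{s1, s6, s8}, s1→{s3, s7}, s5→∅, s6→{s0, s2, s5}, s7→{s0, s8}; now {s0, s1, s2, s3, s5, s6, s7, s8}.
State s2 is in {s0, s1, s2, s3, s5, s6, s7, s8}.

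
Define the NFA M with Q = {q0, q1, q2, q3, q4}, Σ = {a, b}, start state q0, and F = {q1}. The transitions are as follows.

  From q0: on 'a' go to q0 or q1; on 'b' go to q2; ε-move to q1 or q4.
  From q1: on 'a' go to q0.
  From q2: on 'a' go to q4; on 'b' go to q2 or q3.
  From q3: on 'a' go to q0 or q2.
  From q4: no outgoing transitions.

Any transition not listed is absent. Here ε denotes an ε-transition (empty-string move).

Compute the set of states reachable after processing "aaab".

Start: ε-closure({q0}) = {q0, q1, q4}.
Read 'a': {q0, q1, q4} → {q0, q1, q4}.
Read 'a': {q0, q1, q4} → {q0, q1, q4}.
Read 'a': {q0, q1, q4} → {q0, q1, q4}.
Read 'b': {q0, q1, q4} → {q2}.

{q2}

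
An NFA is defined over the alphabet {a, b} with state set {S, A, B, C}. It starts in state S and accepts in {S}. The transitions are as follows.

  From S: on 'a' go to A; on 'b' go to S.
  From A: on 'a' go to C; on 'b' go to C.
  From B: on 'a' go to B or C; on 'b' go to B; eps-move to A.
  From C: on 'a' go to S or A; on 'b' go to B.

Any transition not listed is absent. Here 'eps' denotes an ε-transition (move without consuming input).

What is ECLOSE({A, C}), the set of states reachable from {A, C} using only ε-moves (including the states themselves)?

{A, C}

Begin with {A, C}.
No ε-moves leave this set, so the closure equals the set itself.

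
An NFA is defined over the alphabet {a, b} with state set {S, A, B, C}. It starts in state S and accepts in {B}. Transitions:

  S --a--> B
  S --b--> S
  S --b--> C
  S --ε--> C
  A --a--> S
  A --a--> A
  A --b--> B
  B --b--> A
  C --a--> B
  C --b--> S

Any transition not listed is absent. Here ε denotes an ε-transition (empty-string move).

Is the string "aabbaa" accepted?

No

Start: ε-closure({S}) = {S, C}.
Read 'a': {S, C} → {B}.
Read 'a': {B} → ∅.
The set is empty and remains empty for the remaining 4 symbols.
The final set ∅ contains no accepting state.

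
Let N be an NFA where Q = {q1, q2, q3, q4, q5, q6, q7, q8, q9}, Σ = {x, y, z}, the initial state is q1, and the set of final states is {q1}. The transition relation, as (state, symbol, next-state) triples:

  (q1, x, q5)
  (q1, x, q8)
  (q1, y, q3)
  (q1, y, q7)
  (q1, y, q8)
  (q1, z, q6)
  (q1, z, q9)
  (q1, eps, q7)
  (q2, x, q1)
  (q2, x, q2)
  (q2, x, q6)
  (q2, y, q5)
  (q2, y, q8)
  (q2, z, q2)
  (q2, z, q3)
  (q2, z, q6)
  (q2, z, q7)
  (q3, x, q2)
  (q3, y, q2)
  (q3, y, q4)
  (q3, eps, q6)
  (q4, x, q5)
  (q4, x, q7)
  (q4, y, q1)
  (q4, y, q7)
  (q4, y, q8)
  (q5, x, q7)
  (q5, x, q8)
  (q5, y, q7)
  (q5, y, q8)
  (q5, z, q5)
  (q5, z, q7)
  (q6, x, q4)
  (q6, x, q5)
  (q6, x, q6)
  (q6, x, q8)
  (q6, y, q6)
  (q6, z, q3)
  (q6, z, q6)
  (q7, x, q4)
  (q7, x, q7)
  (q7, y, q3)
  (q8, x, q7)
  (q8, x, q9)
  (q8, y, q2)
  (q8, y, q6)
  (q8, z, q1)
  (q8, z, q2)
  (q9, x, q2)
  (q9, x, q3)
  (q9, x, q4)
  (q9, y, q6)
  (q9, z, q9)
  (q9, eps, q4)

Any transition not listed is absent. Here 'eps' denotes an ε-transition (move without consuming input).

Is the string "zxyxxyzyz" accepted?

Yes

Start: ε-closure({q1}) = {q1, q7}.
Read 'z': q1→{q6, q9}, q7→∅; union {q6, q9}; ε-closure = {q4, q6, q9}.
Read 'x': q4→{q5, q7}, q6→{q4, q5, q6, q8}, q9→{q2, q3, q4}; now {q2, q3, q4, q5, q6, q7, q8}.
Read 'y': q2→{q5, q8}, q3→{q2, q4}, q4→{q1, q7, q8}, q5→{q7, q8}, q6→{q6}, q7→{q3}, q8→{q2, q6}; now {q1, q2, q3, q4, q5, q6, q7, q8}.
Read 'x': q1→{q5, q8}, q2→{q1, q2, q6}, q3→{q2}, q4→{q5, q7}, q5→{q7, q8}, q6→{q4, q5, q6, q8}, q7→{q4, q7}, q8→{q7, q9}; now {q1, q2, q4, q5, q6, q7, q8, q9}.
Read 'x': q1→{q5, q8}, q2→{q1, q2, q6}, q4→{q5, q7}, q5→{q7, q8}, q6→{q4, q5, q6, q8}, q7→{q4, q7}, q8→{q7, q9}, q9→{q2, q3, q4}; now {q1, q2, q3, q4, q5, q6, q7, q8, q9}.
Read 'y': q1→{q3, q7, q8}, q2→{q5, q8}, q3→{q2, q4}, q4→{q1, q7, q8}, q5→{q7, q8}, q6→{q6}, q7→{q3}, q8→{q2, q6}, q9→{q6}; now {q1, q2, q3, q4, q5, q6, q7, q8}.
Read 'z': q1→{q6, q9}, q2→{q2, q3, q6, q7}, q3→∅, q4→∅, q5→{q5, q7}, q6→{q3, q6}, q7→∅, q8→{q1, q2}; union {q1, q2, q3, q5, q6, q7, q9}; ε-closure = {q1, q2, q3, q4, q5, q6, q7, q9}.
Read 'y': q1→{q3, q7, q8}, q2→{q5, q8}, q3→{q2, q4}, q4→{q1, q7, q8}, q5→{q7, q8}, q6→{q6}, q7→{q3}, q9→{q6}; now {q1, q2, q3, q4, q5, q6, q7, q8}.
Read 'z': q1→{q6, q9}, q2→{q2, q3, q6, q7}, q3→∅, q4→∅, q5→{q5, q7}, q6→{q3, q6}, q7→∅, q8→{q1, q2}; union {q1, q2, q3, q5, q6, q7, q9}; ε-closure = {q1, q2, q3, q4, q5, q6, q7, q9}.
The final set {q1, q2, q3, q4, q5, q6, q7, q9} contains the accepting state q1.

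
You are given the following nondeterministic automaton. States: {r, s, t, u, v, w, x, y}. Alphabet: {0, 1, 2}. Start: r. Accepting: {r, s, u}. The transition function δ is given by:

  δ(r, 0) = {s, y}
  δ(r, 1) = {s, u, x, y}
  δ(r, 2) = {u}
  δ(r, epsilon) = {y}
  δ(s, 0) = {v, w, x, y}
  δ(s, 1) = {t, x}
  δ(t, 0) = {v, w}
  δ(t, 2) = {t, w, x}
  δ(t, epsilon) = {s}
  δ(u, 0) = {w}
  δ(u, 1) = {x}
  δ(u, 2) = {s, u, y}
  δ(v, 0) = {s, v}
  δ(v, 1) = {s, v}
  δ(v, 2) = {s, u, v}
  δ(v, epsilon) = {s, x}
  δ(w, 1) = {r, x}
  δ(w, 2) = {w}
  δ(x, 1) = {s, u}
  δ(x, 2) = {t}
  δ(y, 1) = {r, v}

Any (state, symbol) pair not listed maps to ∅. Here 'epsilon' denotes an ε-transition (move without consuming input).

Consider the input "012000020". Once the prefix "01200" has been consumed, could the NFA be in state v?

Yes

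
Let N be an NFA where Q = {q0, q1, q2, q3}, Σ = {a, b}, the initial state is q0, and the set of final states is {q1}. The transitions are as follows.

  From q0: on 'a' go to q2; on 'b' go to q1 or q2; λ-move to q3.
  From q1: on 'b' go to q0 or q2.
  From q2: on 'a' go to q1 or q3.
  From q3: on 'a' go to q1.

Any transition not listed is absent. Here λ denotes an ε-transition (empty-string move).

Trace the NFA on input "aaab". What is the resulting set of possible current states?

{q0, q2, q3}

Start: ε-closure({q0}) = {q0, q3}.
Read 'a': {q0, q3} → {q1, q2}.
Read 'a': {q1, q2} → {q1, q3}.
Read 'a': {q1, q3} → {q1}.
Read 'b': {q1} → {q0, q2, q3}.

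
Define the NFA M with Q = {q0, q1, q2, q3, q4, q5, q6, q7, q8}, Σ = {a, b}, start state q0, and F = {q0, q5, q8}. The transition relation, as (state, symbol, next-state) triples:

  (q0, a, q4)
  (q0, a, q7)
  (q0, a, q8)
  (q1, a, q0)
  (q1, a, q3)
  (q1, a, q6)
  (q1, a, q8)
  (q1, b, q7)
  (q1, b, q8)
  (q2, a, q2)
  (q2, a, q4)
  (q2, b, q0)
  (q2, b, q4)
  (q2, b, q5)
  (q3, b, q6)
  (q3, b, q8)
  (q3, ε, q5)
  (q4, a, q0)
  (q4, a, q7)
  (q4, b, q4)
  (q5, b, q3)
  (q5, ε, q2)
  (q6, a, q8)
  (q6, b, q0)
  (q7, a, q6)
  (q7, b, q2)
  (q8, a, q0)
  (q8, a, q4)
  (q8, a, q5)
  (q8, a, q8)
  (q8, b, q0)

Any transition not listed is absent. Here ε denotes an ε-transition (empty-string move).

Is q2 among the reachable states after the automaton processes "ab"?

Yes

Start in {q0}.
Read 'a': q0→{q4, q7, q8}; now {q4, q7, q8}.
Read 'b': q4→{q4}, q7→{q2}, q8→{q0}; now {q0, q2, q4}.
State q2 is in {q0, q2, q4}.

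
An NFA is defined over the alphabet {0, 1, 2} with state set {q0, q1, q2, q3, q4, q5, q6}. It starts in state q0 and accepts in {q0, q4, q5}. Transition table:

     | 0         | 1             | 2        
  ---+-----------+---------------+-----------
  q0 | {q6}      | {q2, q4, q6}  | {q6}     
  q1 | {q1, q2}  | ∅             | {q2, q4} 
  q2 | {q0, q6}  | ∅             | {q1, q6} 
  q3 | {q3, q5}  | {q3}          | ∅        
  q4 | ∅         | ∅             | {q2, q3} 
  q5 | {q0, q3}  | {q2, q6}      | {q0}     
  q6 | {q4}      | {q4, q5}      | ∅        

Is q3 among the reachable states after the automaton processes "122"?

No

Start in {q0}.
Read '1': q0→{q2, q4, q6}; now {q2, q4, q6}.
Read '2': q2→{q1, q6}, q4→{q2, q3}, q6→∅; now {q1, q2, q3, q6}.
Read '2': q1→{q2, q4}, q2→{q1, q6}, q3→∅, q6→∅; now {q1, q2, q4, q6}.
State q3 is not in {q1, q2, q4, q6}.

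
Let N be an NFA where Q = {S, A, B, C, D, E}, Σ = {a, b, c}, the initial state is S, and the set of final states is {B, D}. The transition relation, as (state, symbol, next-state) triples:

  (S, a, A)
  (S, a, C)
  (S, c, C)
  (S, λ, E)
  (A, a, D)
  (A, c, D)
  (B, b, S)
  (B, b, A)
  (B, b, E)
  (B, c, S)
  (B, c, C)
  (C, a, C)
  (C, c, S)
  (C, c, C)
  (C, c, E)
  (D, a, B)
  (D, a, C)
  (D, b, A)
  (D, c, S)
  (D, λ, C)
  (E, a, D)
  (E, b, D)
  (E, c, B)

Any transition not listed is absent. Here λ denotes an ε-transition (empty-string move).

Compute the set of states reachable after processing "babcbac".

{S, C, D, E}

Start: ε-closure({S}) = {S, E}.
Read 'b': {S, E} → {C, D}.
Read 'a': {C, D} → {B, C}.
Read 'b': {B, C} → {S, A, E}.
Read 'c': {S, A, E} → {B, C, D}.
Read 'b': {B, C, D} → {S, A, E}.
Read 'a': {S, A, E} → {A, C, D}.
Read 'c': {A, C, D} → {S, C, D, E}.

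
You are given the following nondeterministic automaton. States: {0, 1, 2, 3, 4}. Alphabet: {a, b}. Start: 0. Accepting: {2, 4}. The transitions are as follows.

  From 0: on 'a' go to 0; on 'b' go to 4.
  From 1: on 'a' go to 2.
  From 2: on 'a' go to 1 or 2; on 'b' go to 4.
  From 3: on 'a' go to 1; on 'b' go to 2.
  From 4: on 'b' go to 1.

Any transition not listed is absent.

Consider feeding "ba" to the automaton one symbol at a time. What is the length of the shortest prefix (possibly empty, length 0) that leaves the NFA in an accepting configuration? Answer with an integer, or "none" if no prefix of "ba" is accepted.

Start in {0}.
Read 'b': {0} → {4}.
None of the earlier sets intersect F, but {4} does.

1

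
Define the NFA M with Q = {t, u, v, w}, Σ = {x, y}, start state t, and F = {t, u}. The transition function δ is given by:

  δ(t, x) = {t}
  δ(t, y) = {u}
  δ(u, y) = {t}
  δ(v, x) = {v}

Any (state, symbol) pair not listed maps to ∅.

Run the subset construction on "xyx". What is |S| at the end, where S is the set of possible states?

Start in {t}.
Read 'x': {t} → {t}.
Read 'y': {t} → {u}.
Read 'x': {u} → ∅.
That set has 0 states.

0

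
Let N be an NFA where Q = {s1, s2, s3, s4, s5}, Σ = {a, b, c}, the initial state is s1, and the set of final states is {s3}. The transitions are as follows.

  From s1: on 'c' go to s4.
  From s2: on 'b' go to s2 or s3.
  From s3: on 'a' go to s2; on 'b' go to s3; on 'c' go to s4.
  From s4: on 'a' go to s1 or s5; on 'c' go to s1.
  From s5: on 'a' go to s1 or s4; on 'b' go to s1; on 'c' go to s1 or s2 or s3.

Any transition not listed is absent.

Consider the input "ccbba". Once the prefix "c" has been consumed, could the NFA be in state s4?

Start in {s1}.
Read 'c': s1→{s4}; now {s4}.
State s4 is in {s4}.

Yes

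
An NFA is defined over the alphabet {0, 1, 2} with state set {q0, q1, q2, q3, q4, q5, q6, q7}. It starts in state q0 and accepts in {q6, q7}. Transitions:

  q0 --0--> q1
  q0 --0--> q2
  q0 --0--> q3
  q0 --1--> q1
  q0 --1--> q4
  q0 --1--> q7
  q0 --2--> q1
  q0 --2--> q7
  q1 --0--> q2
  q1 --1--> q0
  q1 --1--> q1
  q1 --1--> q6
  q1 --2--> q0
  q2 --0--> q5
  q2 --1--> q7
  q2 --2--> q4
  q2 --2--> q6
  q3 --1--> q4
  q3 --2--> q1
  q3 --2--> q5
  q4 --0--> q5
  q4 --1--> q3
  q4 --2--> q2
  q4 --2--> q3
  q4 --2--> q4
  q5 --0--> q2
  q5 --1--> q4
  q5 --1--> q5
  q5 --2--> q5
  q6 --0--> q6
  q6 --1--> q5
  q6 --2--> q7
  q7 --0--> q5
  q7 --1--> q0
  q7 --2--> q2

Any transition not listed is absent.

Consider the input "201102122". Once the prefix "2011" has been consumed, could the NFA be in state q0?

Yes

Start in {q0}.
Read '2': q0→{q1, q7}; now {q1, q7}.
Read '0': q1→{q2}, q7→{q5}; now {q2, q5}.
Read '1': q2→{q7}, q5→{q4, q5}; now {q4, q5, q7}.
Read '1': q4→{q3}, q5→{q4, q5}, q7→{q0}; now {q0, q3, q4, q5}.
State q0 is in {q0, q3, q4, q5}.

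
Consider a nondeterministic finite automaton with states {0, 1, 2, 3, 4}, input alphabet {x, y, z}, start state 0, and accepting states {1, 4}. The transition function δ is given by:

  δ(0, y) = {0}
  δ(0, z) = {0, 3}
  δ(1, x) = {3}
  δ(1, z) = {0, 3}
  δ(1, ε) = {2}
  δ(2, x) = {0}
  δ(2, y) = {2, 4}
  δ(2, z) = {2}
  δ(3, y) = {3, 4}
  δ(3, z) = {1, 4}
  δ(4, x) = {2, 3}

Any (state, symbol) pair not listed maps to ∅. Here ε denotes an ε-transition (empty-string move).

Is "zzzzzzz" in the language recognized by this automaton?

Yes

Start in {0}.
Read 'z': 0→{0, 3}; now {0, 3}.
Read 'z': 0→{0, 3}, 3→{1, 4}; union {0, 1, 3, 4}; ε-closure = {0, 1, 2, 3, 4}.
Read 'z': 0→{0, 3}, 1→{0, 3}, 2→{2}, 3→{1, 4}, 4→∅; now {0, 1, 2, 3, 4}.
Read 'z': 0→{0, 3}, 1→{0, 3}, 2→{2}, 3→{1, 4}, 4→∅; now {0, 1, 2, 3, 4}.
Read 'z': 0→{0, 3}, 1→{0, 3}, 2→{2}, 3→{1, 4}, 4→∅; now {0, 1, 2, 3, 4}.
Read 'z': 0→{0, 3}, 1→{0, 3}, 2→{2}, 3→{1, 4}, 4→∅; now {0, 1, 2, 3, 4}.
Read 'z': 0→{0, 3}, 1→{0, 3}, 2→{2}, 3→{1, 4}, 4→∅; now {0, 1, 2, 3, 4}.
The final set {0, 1, 2, 3, 4} contains the accepting states 1, 4.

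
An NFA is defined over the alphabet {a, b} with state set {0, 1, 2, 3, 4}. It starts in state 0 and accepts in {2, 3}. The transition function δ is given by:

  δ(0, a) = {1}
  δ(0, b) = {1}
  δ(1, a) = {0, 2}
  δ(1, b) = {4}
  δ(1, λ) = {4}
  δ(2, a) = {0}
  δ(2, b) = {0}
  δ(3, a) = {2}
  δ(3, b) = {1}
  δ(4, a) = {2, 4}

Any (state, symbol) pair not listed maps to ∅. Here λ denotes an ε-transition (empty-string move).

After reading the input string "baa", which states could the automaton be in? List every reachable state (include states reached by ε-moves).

Start in {0}.
Read 'b': {0} → {1, 4}.
Read 'a': {1, 4} → {0, 2, 4}.
Read 'a': {0, 2, 4} → {0, 1, 2, 4}.

{0, 1, 2, 4}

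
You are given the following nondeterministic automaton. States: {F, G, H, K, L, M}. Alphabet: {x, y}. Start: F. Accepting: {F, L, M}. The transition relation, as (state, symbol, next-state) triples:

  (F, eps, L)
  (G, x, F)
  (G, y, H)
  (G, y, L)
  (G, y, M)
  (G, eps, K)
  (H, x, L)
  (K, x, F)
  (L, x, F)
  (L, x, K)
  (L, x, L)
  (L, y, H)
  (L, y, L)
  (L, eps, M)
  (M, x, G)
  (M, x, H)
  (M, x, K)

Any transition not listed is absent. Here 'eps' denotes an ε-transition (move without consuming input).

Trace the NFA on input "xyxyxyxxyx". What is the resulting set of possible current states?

Start: ε-closure({F}) = {F, L, M}.
Read 'x': {F, L, M} → {F, G, H, K, L, M}.
Read 'y': {F, G, H, K, L, M} → {H, L, M}.
Read 'x': {H, L, M} → {F, G, H, K, L, M}.
Read 'y': {F, G, H, K, L, M} → {H, L, M}.
Read 'x': {H, L, M} → {F, G, H, K, L, M}.
Read 'y': {F, G, H, K, L, M} → {H, L, M}.
Read 'x': {H, L, M} → {F, G, H, K, L, M}.
Read 'x': {F, G, H, K, L, M} → {F, G, H, K, L, M}.
Read 'y': {F, G, H, K, L, M} → {H, L, M}.
Read 'x': {H, L, M} → {F, G, H, K, L, M}.

{F, G, H, K, L, M}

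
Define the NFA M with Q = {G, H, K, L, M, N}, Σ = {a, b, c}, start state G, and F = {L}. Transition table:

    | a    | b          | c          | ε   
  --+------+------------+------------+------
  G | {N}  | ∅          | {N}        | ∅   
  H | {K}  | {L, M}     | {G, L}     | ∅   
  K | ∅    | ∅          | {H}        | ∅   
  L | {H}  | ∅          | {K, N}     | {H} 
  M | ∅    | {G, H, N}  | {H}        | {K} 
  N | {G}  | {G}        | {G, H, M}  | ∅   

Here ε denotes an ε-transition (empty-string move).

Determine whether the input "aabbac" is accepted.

Start in {G}.
Read 'a': G→{N}; now {N}.
Read 'a': N→{G}; now {G}.
Read 'b': G→∅; now ∅.
The set is empty and remains empty for the remaining 3 symbols.
The final set ∅ contains no accepting state.

No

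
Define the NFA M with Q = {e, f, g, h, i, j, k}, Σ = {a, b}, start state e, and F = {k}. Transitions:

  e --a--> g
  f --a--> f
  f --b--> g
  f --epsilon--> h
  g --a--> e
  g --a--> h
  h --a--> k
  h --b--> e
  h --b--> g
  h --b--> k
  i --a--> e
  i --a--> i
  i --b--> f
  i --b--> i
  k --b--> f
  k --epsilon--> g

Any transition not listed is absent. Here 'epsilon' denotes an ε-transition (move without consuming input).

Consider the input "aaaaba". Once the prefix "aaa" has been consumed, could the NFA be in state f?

No

Start in {e}.
Read 'a': e→{g}; now {g}.
Read 'a': g→{e, h}; now {e, h}.
Read 'a': e→{g}, h→{k}; now {g, k}.
State f is not in {g, k}.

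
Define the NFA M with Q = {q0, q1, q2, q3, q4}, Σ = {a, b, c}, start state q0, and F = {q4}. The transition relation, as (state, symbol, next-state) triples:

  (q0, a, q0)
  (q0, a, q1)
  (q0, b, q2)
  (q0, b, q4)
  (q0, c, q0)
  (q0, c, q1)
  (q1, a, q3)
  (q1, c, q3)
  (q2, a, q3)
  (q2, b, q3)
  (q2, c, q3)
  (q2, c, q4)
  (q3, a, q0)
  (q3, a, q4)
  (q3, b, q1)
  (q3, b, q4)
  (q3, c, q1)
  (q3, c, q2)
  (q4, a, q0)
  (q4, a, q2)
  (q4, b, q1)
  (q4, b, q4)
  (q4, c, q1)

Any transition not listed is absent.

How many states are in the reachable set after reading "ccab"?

Start in {q0}.
Read 'c': q0→{q0, q1}; now {q0, q1}.
Read 'c': q0→{q0, q1}, q1→{q3}; now {q0, q1, q3}.
Read 'a': q0→{q0, q1}, q1→{q3}, q3→{q0, q4}; now {q0, q1, q3, q4}.
Read 'b': q0→{q2, q4}, q1→∅, q3→{q1, q4}, q4→{q1, q4}; now {q1, q2, q4}.
That set has 3 states.

3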